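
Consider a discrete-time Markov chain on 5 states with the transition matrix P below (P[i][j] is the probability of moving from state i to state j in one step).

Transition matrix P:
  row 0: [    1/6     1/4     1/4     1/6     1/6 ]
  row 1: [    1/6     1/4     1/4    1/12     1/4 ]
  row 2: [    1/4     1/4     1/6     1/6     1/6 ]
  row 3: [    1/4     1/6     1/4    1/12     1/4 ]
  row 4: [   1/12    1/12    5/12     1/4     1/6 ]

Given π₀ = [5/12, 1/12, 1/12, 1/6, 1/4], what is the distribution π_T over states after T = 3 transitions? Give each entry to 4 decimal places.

π = [0.1844, 0.2045, 0.2613, 0.1533, 0.1964]

t=0: π = [0.4167, 0.0833, 0.0833, 0.1667, 0.2500]
t=1: π = [0.1667, 0.1944, 0.2847, 0.1667, 0.1875]
t=2: π = [0.1887, 0.2049, 0.2575, 0.1522, 0.1968]
t=3: π = [0.1844, 0.2045, 0.2613, 0.1533, 0.1964]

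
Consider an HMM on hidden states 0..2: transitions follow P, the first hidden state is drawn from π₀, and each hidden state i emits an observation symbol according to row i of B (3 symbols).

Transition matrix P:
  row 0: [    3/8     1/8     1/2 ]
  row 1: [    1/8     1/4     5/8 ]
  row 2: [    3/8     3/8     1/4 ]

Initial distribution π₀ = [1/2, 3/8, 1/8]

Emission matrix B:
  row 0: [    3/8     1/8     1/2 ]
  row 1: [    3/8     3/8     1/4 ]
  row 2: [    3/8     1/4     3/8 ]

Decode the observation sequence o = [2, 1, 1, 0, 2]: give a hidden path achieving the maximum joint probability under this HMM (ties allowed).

path = [0, 2, 1, 2, 0]

t=0: δ = [2.500e-01, 9.375e-02, 4.688e-02]  (obs o_0=2)
t=1: δ = [1.172e-02, 1.172e-02, 3.125e-02]  ψ = [0, 0, 0]  (obs o_1=1)
t=2: δ = [1.465e-03, 4.395e-03, 1.953e-03]  ψ = [2, 2, 2]  (obs o_2=1)
t=3: δ = [2.747e-04, 4.120e-04, 1.030e-03]  ψ = [2, 1, 1]  (obs o_3=0)
t=4: δ = [1.931e-04, 9.656e-05, 9.656e-05]  ψ = [2, 2, 1]  (obs o_4=2)
backtrack: best end state = 0; path = [0, 2, 1, 2, 0]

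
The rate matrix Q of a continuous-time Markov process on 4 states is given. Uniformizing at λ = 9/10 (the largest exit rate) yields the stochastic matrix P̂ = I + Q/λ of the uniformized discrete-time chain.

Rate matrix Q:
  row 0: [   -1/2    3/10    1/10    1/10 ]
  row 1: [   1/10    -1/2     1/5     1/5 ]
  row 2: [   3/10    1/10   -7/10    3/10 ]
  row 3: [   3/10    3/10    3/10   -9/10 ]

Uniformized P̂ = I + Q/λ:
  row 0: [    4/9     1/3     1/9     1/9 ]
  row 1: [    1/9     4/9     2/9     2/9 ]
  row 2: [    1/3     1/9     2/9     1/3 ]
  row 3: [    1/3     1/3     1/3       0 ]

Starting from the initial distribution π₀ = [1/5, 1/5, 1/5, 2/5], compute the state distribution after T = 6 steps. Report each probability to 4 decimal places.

t=0: π = [0.2000, 0.2000, 0.2000, 0.4000]
t=1: π = [0.3111, 0.3111, 0.2444, 0.1333]
t=2: π = [0.2988, 0.3136, 0.2025, 0.1852]
t=3: π = [0.2968, 0.3232, 0.2096, 0.1704]
t=4: π = [0.2945, 0.3227, 0.2082, 0.1747]
t=5: π = [0.2944, 0.3229, 0.2089, 0.1738]
t=6: π = [0.2943, 0.3228, 0.2088, 0.1741]

π = [0.2943, 0.3228, 0.2088, 0.1741]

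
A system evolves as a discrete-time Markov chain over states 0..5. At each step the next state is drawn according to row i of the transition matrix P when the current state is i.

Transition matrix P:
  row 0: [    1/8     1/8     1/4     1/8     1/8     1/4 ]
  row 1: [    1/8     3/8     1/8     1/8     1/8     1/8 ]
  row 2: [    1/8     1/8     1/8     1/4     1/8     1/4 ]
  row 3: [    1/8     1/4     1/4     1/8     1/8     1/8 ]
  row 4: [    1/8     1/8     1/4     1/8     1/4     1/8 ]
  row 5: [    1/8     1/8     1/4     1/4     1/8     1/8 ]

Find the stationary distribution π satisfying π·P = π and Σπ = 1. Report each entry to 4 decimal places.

Balance equations π_j = Σ_i π_i·P[i][j]:
  π_0 = 1/8·π_0 + 1/8·π_1 + 1/8·π_2 + 1/8·π_3 + 1/8·π_4 + 1/8·π_5
  π_1 = 1/8·π_0 + 3/8·π_1 + 1/8·π_2 + 1/4·π_3 + 1/8·π_4 + 1/8·π_5
  π_2 = 1/4·π_0 + 1/8·π_1 + 1/8·π_2 + 1/4·π_3 + 1/4·π_4 + 1/4·π_5
  π_3 = 1/8·π_0 + 1/8·π_1 + 1/4·π_2 + 1/8·π_3 + 1/8·π_4 + 1/4·π_5
  π_4 = 1/8·π_0 + 1/8·π_1 + 1/8·π_2 + 1/8·π_3 + 1/4·π_4 + 1/8·π_5
  normalize: π_0 + π_1 + π_2 + π_3 + π_4 + π_5 = 1
Solving the linear system gives exactly π = [1/8, 601/3080, 1853/9240, 263/1540, 1/7, 1531/9240].

π = [0.1250, 0.1951, 0.2005, 0.1708, 0.1429, 0.1657]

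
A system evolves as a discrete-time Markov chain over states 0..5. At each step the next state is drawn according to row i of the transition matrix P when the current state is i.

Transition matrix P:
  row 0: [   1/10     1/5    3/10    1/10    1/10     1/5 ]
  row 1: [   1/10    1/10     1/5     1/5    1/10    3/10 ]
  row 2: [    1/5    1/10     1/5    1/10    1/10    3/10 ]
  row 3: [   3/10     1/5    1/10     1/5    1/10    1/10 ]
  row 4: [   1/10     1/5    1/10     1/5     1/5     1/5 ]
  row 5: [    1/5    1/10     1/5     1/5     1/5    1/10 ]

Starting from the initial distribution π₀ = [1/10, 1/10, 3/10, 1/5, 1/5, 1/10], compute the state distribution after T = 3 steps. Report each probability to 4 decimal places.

π = [0.1714, 0.1469, 0.1871, 0.1641, 0.1329, 0.1976]

t=0: π = [0.1000, 0.1000, 0.3000, 0.2000, 0.2000, 0.1000]
t=1: π = [0.1800, 0.1500, 0.1700, 0.1600, 0.1300, 0.2100]
t=2: π = [0.1700, 0.1470, 0.1890, 0.1650, 0.1340, 0.1950]
t=3: π = [0.1714, 0.1469, 0.1871, 0.1641, 0.1329, 0.1976]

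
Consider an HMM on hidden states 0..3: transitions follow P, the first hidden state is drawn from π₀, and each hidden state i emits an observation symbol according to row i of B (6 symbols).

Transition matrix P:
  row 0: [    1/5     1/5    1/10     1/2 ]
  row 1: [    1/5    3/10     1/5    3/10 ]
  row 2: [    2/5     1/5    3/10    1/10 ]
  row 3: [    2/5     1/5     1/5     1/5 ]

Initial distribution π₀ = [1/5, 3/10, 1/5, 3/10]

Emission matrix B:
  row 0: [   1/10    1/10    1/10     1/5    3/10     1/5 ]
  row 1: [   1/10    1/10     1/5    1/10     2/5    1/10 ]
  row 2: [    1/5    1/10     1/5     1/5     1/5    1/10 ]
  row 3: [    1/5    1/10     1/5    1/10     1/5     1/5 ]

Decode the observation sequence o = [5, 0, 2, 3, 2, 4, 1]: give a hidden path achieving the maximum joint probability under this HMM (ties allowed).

path = [3, 0, 3, 0, 3, 0, 3]

t=0: δ = [4.000e-02, 3.000e-02, 2.000e-02, 6.000e-02]  (obs o_0=5)
t=1: δ = [2.400e-03, 1.200e-03, 2.400e-03, 4.000e-03]  ψ = [3, 3, 3, 0]  (obs o_1=0)
t=2: δ = [1.600e-04, 1.600e-04, 1.600e-04, 2.400e-04]  ψ = [3, 3, 3, 0]  (obs o_2=2)
t=3: δ = [1.920e-05, 4.800e-06, 9.600e-06, 8.000e-06]  ψ = [3, 1, 2, 0]  (obs o_3=3)
t=4: δ = [3.840e-07, 7.680e-07, 5.760e-07, 1.920e-06]  ψ = [0, 0, 2, 0]  (obs o_4=2)
t=5: δ = [2.304e-07, 1.536e-07, 7.680e-08, 7.680e-08]  ψ = [3, 3, 3, 3]  (obs o_5=4)
t=6: δ = [4.608e-09, 4.608e-09, 3.072e-09, 1.152e-08]  ψ = [0, 0, 1, 0]  (obs o_6=1)
backtrack: best end state = 3; path = [3, 0, 3, 0, 3, 0, 3]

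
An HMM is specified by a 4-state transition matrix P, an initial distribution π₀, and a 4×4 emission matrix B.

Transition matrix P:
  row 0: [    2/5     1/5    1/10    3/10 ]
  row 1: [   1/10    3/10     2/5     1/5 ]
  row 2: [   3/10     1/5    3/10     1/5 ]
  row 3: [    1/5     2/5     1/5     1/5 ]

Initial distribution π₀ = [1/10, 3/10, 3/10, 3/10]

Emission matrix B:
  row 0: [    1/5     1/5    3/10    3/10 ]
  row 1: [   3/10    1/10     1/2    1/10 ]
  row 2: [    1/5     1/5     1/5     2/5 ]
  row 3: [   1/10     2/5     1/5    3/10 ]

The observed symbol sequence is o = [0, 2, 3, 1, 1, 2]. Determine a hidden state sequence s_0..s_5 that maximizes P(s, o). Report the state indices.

t=0: δ = [2.000e-02, 9.000e-02, 6.000e-02, 3.000e-02]  (obs o_0=0)
t=1: δ = [5.400e-03, 1.350e-02, 7.200e-03, 3.600e-03]  ψ = [2, 1, 1, 1]  (obs o_1=2)
t=2: δ = [6.480e-04, 4.050e-04, 2.160e-03, 8.100e-04]  ψ = [0, 1, 1, 1]  (obs o_2=3)
t=3: δ = [1.296e-04, 4.320e-05, 1.296e-04, 1.728e-04]  ψ = [2, 2, 2, 2]  (obs o_3=1)
t=4: δ = [1.037e-05, 6.912e-06, 7.776e-06, 1.555e-05]  ψ = [0, 3, 2, 0]  (obs o_4=1)
t=5: δ = [1.244e-06, 3.110e-06, 6.221e-07, 6.221e-07]  ψ = [0, 3, 3, 0]  (obs o_5=2)
backtrack: best end state = 1; path = [1, 1, 2, 0, 3, 1]

path = [1, 1, 2, 0, 3, 1]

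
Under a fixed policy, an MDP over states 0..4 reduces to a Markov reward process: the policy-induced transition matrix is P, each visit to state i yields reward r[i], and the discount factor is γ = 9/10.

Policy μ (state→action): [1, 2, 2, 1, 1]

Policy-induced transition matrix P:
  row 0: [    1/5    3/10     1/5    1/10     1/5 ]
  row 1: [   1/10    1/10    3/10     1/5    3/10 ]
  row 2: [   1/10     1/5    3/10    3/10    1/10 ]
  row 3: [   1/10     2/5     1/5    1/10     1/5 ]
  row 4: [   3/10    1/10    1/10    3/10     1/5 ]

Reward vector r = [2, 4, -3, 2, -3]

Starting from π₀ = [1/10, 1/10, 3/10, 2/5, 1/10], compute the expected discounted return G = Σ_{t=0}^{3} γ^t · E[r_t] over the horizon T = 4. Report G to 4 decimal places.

G = 1.0676

t=0: π = [0.1000, 0.1000, 0.3000, 0.4000, 0.1000], E[r] = 0.2000, γ^t·E[r] = 0.200000, running G = 0.200000
t=1: π = [0.1300, 0.2700, 0.2300, 0.1900, 0.1800], E[r] = 0.4900, γ^t·E[r] = 0.441000, running G = 0.641000
t=2: π = [0.1490, 0.2060, 0.2320, 0.2090, 0.2040], E[r] = 0.2320, γ^t·E[r] = 0.187920, running G = 0.828920
t=3: π = [0.1557, 0.2157, 0.2234, 0.2078, 0.1974], E[r] = 0.3274, γ^t·E[r] = 0.238675, running G = 1.067595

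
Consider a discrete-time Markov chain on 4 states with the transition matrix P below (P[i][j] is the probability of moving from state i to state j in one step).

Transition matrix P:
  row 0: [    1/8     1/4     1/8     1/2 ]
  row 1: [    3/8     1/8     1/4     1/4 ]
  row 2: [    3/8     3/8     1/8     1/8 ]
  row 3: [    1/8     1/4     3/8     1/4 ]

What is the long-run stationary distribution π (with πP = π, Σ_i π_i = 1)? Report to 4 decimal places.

Balance equations π_j = Σ_i π_i·P[i][j]:
  π_0 = 1/8·π_0 + 3/8·π_1 + 3/8·π_2 + 1/8·π_3
  π_1 = 1/4·π_0 + 1/8·π_1 + 3/8·π_2 + 1/4·π_3
  π_2 = 1/8·π_0 + 1/4·π_1 + 1/8·π_2 + 3/8·π_3
  normalize: π_0 + π_1 + π_2 + π_3 = 1
Solving the linear system gives exactly π = [187/768, 95/384, 29/128, 217/768].

π = [0.2435, 0.2474, 0.2266, 0.2826]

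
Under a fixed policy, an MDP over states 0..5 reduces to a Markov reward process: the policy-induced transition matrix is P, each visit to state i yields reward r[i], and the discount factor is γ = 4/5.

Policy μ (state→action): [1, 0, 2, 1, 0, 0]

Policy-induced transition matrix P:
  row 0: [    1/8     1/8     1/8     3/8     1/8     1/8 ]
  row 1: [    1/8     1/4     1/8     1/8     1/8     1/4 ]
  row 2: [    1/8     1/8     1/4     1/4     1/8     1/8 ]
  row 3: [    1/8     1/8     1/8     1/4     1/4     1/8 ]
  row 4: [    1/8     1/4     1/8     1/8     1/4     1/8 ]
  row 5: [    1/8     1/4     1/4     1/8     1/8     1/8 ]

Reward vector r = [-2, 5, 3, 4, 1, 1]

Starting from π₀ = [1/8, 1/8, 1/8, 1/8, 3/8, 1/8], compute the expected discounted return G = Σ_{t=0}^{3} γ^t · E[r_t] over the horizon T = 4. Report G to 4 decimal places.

t=0: π = [0.1250, 0.1250, 0.1250, 0.1250, 0.3750, 0.1250], E[r] = 1.7500, γ^t·E[r] = 1.750000, running G = 1.750000
t=1: π = [0.1250, 0.2031, 0.1563, 0.1875, 0.1875, 0.1406], E[r] = 2.3125, γ^t·E[r] = 1.850000, running G = 3.600000
t=2: π = [0.1250, 0.1914, 0.1621, 0.1992, 0.1719, 0.1504], E[r] = 2.3125, γ^t·E[r] = 1.480000, running G = 5.080000
t=3: π = [0.1250, 0.1892, 0.1641, 0.2014, 0.1714, 0.1489], E[r] = 2.3142, γ^t·E[r] = 1.184875, running G = 6.264875

G = 6.2649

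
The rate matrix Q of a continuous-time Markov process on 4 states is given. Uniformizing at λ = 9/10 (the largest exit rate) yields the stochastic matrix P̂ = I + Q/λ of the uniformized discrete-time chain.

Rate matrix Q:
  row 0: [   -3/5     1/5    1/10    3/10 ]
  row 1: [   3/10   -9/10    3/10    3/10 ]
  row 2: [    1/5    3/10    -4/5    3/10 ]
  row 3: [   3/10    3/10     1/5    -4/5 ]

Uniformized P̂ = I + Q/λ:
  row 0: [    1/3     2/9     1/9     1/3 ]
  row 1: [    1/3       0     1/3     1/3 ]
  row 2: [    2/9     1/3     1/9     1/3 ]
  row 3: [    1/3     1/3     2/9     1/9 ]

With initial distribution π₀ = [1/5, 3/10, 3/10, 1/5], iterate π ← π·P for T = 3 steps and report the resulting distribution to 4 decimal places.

π = [0.3122, 0.2222, 0.1920, 0.2735]

t=0: π = [0.2000, 0.3000, 0.3000, 0.2000]
t=1: π = [0.3000, 0.2111, 0.2000, 0.2889]
t=2: π = [0.3111, 0.2296, 0.1901, 0.2691]
t=3: π = [0.3122, 0.2222, 0.1920, 0.2735]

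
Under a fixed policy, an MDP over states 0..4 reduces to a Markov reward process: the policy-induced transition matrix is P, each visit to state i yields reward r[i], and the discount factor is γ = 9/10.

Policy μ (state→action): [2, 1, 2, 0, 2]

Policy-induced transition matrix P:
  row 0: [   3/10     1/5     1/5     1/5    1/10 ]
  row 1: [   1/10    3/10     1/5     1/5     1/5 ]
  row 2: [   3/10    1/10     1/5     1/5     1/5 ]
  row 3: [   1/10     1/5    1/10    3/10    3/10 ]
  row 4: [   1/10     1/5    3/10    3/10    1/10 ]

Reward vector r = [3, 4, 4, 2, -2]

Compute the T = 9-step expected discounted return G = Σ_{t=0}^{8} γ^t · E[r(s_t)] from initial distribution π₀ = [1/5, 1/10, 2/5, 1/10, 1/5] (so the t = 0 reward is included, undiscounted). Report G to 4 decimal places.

G = 13.8349

t=0: π = [0.2000, 0.1000, 0.4000, 0.1000, 0.2000], E[r] = 2.4000, γ^t·E[r] = 2.400000, running G = 2.400000
t=1: π = [0.2200, 0.1700, 0.2100, 0.2300, 0.1700], E[r] = 2.3000, γ^t·E[r] = 2.070000, running G = 4.470000
t=2: π = [0.1860, 0.1960, 0.1940, 0.2400, 0.1840], E[r] = 2.2300, γ^t·E[r] = 1.806300, running G = 6.276300
t=3: π = [0.1760, 0.2002, 0.1944, 0.2424, 0.1870], E[r] = 2.2172, γ^t·E[r] = 1.616339, running G = 7.892639
t=4: π = [0.1741, 0.2006, 0.1945, 0.2429, 0.1879], E[r] = 2.2124, γ^t·E[r] = 1.451556, running G = 9.344194
t=5: π = [0.1737, 0.2006, 0.1945, 0.2431, 0.1881], E[r] = 2.2116, γ^t·E[r] = 1.305906, running G = 10.650101
t=6: π = [0.1736, 0.2006, 0.1945, 0.2431, 0.1881], E[r] = 2.2113, γ^t·E[r] = 1.175202, running G = 11.825303
t=7: π = [0.1736, 0.2006, 0.1945, 0.2431, 0.1881], E[r] = 2.2113, γ^t·E[r] = 1.057664, running G = 12.882967
t=8: π = [0.1736, 0.2006, 0.1945, 0.2431, 0.1881], E[r] = 2.2113, γ^t·E[r] = 0.951894, running G = 13.834862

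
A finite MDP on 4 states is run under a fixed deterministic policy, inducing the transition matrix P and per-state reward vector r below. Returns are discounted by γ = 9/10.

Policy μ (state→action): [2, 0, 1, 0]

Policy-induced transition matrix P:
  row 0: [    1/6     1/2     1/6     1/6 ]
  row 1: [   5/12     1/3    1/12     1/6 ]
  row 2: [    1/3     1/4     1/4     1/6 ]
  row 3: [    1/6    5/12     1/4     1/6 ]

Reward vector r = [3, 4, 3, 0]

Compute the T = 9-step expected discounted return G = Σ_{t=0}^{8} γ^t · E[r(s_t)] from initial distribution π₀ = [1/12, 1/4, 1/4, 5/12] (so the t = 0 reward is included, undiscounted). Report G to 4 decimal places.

t=0: π = [0.0833, 0.2500, 0.2500, 0.4167], E[r] = 2.0000, γ^t·E[r] = 2.000000, running G = 2.000000
t=1: π = [0.2708, 0.3611, 0.2014, 0.1667], E[r] = 2.8611, γ^t·E[r] = 2.575000, running G = 4.575000
t=2: π = [0.2905, 0.3756, 0.1672, 0.1667], E[r] = 2.8756, γ^t·E[r] = 2.329219, running G = 6.904219
t=3: π = [0.2884, 0.3817, 0.1632, 0.1667], E[r] = 2.8817, γ^t·E[r] = 2.100762, running G = 9.004980
t=4: π = [0.2893, 0.3817, 0.1623, 0.1667], E[r] = 2.8817, γ^t·E[r] = 1.890680, running G = 10.895661
t=5: π = [0.2891, 0.3819, 0.1623, 0.1667], E[r] = 2.8819, γ^t·E[r] = 1.701738, running G = 12.597399
t=6: π = [0.2892, 0.3819, 0.1623, 0.1667], E[r] = 2.8819, γ^t·E[r] = 1.531555, running G = 14.128954
t=7: π = [0.2892, 0.3819, 0.1623, 0.1667], E[r] = 2.8819, γ^t·E[r] = 1.378404, running G = 15.507357
t=8: π = [0.2892, 0.3819, 0.1623, 0.1667], E[r] = 2.8819, γ^t·E[r] = 1.240563, running G = 16.747920

G = 16.7479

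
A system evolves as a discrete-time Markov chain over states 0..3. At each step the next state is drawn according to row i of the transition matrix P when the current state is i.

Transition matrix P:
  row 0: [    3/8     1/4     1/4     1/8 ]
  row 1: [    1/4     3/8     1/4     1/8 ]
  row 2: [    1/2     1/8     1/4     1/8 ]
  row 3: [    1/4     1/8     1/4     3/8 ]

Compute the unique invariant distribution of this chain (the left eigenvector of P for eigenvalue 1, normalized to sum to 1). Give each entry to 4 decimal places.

π = [0.3571, 0.2262, 0.2500, 0.1667]

Balance equations π_j = Σ_i π_i·P[i][j]:
  π_0 = 3/8·π_0 + 1/4·π_1 + 1/2·π_2 + 1/4·π_3
  π_1 = 1/4·π_0 + 3/8·π_1 + 1/8·π_2 + 1/8·π_3
  π_2 = 1/4·π_0 + 1/4·π_1 + 1/4·π_2 + 1/4·π_3
  normalize: π_0 + π_1 + π_2 + π_3 = 1
Solving the linear system gives exactly π = [5/14, 19/84, 1/4, 1/6].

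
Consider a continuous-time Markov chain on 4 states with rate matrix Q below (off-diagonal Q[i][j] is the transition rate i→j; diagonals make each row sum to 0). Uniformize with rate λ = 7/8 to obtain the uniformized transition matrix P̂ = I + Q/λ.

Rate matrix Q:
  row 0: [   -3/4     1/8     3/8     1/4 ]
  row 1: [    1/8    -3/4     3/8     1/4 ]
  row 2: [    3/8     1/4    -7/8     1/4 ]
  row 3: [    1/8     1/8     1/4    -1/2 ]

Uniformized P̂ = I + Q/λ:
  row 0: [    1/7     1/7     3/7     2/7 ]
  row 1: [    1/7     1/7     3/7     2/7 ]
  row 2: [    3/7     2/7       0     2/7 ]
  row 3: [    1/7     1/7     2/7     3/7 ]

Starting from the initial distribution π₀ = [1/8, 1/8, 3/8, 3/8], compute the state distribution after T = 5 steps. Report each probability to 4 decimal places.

π = [0.2202, 0.1815, 0.2649, 0.3333]

t=0: π = [0.1250, 0.1250, 0.3750, 0.3750]
t=1: π = [0.2500, 0.1964, 0.2143, 0.3393]
t=2: π = [0.2041, 0.1735, 0.2883, 0.3342]
t=3: π = [0.2252, 0.1840, 0.2573, 0.3335]
t=4: π = [0.2164, 0.1796, 0.2707, 0.3334]
t=5: π = [0.2202, 0.1815, 0.2649, 0.3333]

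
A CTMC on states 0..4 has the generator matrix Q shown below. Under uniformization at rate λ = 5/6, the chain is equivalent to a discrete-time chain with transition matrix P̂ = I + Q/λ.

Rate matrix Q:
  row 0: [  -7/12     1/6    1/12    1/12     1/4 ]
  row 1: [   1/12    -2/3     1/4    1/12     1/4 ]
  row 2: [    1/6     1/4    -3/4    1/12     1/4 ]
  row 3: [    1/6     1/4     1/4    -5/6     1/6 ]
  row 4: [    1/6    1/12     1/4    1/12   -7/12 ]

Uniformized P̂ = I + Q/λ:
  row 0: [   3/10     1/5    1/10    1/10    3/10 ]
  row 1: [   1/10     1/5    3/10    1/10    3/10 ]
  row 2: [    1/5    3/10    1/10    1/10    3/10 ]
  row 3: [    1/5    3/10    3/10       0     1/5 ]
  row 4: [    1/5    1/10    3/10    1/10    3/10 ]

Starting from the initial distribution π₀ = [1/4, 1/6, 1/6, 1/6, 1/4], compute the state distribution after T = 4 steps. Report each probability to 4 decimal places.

t=0: π = [0.2500, 0.1667, 0.1667, 0.1667, 0.2500]
t=1: π = [0.2083, 0.2083, 0.2167, 0.0833, 0.2833]
t=2: π = [0.2000, 0.2017, 0.2150, 0.0917, 0.2917]
t=3: π = [0.1998, 0.2015, 0.2170, 0.0908, 0.2908]
t=4: π = [0.1998, 0.2017, 0.2166, 0.0909, 0.2909]

π = [0.1998, 0.2017, 0.2166, 0.0909, 0.2909]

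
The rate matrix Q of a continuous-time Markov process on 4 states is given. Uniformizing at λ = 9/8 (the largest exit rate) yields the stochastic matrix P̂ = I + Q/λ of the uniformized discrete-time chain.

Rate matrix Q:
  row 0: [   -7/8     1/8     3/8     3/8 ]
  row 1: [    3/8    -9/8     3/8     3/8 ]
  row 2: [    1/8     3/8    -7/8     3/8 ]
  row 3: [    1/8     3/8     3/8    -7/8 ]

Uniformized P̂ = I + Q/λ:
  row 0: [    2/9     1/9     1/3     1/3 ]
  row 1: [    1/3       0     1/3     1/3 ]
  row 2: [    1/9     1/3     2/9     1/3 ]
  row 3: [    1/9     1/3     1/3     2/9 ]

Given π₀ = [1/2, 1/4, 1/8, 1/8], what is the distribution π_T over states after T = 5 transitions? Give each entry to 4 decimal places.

π = [0.1801, 0.2199, 0.3000, 0.3000]

t=0: π = [0.5000, 0.2500, 0.1250, 0.1250]
t=1: π = [0.2222, 0.1389, 0.3194, 0.3194]
t=2: π = [0.1667, 0.2377, 0.2978, 0.2978]
t=3: π = [0.1824, 0.2171, 0.3002, 0.3002]
t=4: π = [0.1796, 0.2204, 0.3000, 0.3000]
t=5: π = [0.1801, 0.2199, 0.3000, 0.3000]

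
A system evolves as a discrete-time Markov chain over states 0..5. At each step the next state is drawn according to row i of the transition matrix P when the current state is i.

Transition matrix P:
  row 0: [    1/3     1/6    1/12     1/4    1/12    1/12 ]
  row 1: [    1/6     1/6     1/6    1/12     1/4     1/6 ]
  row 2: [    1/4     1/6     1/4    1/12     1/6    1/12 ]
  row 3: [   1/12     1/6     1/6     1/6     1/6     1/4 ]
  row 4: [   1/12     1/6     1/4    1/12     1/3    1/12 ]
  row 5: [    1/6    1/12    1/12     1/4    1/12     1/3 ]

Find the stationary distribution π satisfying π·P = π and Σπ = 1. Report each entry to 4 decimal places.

Balance equations π_j = Σ_i π_i·P[i][j]:
  π_0 = 1/3·π_0 + 1/6·π_1 + 1/4·π_2 + 1/12·π_3 + 1/12·π_4 + 1/6·π_5
  π_1 = 1/6·π_0 + 1/6·π_1 + 1/6·π_2 + 1/6·π_3 + 1/6·π_4 + 1/12·π_5
  π_2 = 1/12·π_0 + 1/6·π_1 + 1/4·π_2 + 1/6·π_3 + 1/4·π_4 + 1/12·π_5
  π_3 = 1/4·π_0 + 1/12·π_1 + 1/12·π_2 + 1/6·π_3 + 1/12·π_4 + 1/4·π_5
  π_4 = 1/12·π_0 + 1/4·π_1 + 1/6·π_2 + 1/6·π_3 + 1/3·π_4 + 1/12·π_5
  normalize: π_0 + π_1 + π_2 + π_3 + π_4 + π_5 = 1
Solving the linear system gives exactly π = [11819/64502, 4939/32251, 21523/129004, 4958/32251, 23319/129004, 5234/32251].

π = [0.1832, 0.1531, 0.1668, 0.1537, 0.1808, 0.1623]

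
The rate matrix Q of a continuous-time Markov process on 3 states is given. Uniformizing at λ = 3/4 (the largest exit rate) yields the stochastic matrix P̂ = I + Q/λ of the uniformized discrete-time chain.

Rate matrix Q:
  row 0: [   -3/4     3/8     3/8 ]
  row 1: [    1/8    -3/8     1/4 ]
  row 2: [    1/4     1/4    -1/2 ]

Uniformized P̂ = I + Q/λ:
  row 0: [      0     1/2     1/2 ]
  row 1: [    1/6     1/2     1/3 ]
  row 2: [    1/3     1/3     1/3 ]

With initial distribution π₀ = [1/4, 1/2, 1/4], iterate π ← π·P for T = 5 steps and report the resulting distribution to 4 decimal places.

π = [0.1950, 0.4391, 0.3659]

t=0: π = [0.2500, 0.5000, 0.2500]
t=1: π = [0.1667, 0.4583, 0.3750]
t=2: π = [0.2014, 0.4375, 0.3611]
t=3: π = [0.1933, 0.4398, 0.3669]
t=4: π = [0.1956, 0.4389, 0.3655]
t=5: π = [0.1950, 0.4391, 0.3659]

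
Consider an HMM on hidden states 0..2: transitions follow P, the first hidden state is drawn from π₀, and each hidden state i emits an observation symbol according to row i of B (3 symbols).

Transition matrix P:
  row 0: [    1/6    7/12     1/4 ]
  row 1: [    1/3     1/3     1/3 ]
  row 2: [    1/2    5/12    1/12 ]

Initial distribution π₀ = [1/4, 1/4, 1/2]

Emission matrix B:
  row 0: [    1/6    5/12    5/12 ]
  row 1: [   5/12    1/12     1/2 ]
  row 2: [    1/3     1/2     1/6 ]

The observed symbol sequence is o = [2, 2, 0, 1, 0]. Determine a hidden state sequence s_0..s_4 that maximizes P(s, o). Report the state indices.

t=0: δ = [1.042e-01, 1.250e-01, 8.333e-02]  (obs o_0=2)
t=1: δ = [1.736e-02, 3.038e-02, 6.944e-03]  ψ = [1, 0, 1]  (obs o_1=2)
t=2: δ = [1.688e-03, 4.220e-03, 3.376e-03]  ψ = [1, 0, 1]  (obs o_2=0)
t=3: δ = [7.033e-04, 1.172e-04, 7.033e-04]  ψ = [2, 1, 1]  (obs o_3=1)
t=4: δ = [5.861e-05, 1.709e-04, 5.861e-05]  ψ = [2, 0, 0]  (obs o_4=0)
backtrack: best end state = 1; path = [0, 1, 2, 0, 1]

path = [0, 1, 2, 0, 1]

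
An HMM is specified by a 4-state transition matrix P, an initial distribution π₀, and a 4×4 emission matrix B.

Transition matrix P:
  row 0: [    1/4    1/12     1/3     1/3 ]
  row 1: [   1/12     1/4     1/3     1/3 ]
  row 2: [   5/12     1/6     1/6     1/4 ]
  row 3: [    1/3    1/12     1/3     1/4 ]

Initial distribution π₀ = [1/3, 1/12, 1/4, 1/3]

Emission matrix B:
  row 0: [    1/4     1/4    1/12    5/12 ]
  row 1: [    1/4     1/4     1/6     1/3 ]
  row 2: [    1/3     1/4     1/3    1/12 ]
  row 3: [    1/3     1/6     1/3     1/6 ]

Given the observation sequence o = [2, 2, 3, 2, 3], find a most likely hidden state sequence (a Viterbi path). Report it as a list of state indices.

path = [3, 2, 0, 2, 0]

t=0: δ = [2.778e-02, 1.389e-02, 8.333e-02, 1.111e-01]  (obs o_0=2)
t=1: δ = [3.086e-03, 2.315e-03, 1.235e-02, 9.259e-03]  ψ = [3, 2, 3, 3]  (obs o_1=2)
t=2: δ = [2.143e-03, 6.859e-04, 2.572e-04, 5.144e-04]  ψ = [2, 2, 3, 2]  (obs o_2=3)
t=3: δ = [4.465e-05, 2.977e-05, 2.381e-04, 2.381e-04]  ψ = [0, 0, 0, 0]  (obs o_3=2)
t=4: δ = [4.135e-05, 1.323e-05, 6.615e-06, 9.923e-06]  ψ = [2, 2, 3, 2]  (obs o_4=3)
backtrack: best end state = 0; path = [3, 2, 0, 2, 0]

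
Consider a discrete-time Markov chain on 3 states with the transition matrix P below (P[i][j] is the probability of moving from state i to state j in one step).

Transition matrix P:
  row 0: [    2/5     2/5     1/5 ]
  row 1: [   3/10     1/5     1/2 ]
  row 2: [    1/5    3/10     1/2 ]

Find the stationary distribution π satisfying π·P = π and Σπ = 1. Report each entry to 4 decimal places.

π = [0.2874, 0.2989, 0.4138]

Balance equations π_j = Σ_i π_i·P[i][j]:
  π_0 = 2/5·π_0 + 3/10·π_1 + 1/5·π_2
  π_1 = 2/5·π_0 + 1/5·π_1 + 3/10·π_2
  normalize: π_0 + π_1 + π_2 = 1
Solving the linear system gives exactly π = [25/87, 26/87, 12/29].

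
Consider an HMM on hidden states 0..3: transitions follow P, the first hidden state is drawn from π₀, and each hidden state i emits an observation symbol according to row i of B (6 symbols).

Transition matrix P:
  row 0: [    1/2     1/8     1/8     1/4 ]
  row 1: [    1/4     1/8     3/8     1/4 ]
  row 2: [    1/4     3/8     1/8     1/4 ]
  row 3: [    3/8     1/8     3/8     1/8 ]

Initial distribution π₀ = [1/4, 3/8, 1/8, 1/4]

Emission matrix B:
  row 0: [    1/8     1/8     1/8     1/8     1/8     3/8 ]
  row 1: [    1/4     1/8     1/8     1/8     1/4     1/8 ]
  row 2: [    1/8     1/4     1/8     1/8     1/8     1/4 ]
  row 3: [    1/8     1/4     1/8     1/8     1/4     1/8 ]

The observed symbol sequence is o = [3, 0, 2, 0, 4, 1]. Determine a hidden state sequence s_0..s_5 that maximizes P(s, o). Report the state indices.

t=0: δ = [3.125e-02, 4.688e-02, 1.562e-02, 3.125e-02]  (obs o_0=3)
t=1: δ = [1.953e-03, 1.465e-03, 2.197e-03, 1.465e-03]  ψ = [0, 1, 1, 1]  (obs o_1=0)
t=2: δ = [1.221e-04, 1.030e-04, 6.866e-05, 6.866e-05]  ψ = [0, 2, 1, 2]  (obs o_2=2)
t=3: δ = [7.629e-06, 6.437e-06, 4.828e-06, 3.815e-06]  ψ = [0, 2, 1, 0]  (obs o_3=0)
t=4: δ = [4.768e-07, 4.526e-07, 3.017e-07, 4.768e-07]  ψ = [0, 2, 1, 0]  (obs o_4=4)
t=5: δ = [2.980e-08, 1.414e-08, 4.470e-08, 2.980e-08]  ψ = [0, 2, 3, 0]  (obs o_5=1)
backtrack: best end state = 2; path = [0, 0, 0, 0, 3, 2]

path = [0, 0, 0, 0, 3, 2]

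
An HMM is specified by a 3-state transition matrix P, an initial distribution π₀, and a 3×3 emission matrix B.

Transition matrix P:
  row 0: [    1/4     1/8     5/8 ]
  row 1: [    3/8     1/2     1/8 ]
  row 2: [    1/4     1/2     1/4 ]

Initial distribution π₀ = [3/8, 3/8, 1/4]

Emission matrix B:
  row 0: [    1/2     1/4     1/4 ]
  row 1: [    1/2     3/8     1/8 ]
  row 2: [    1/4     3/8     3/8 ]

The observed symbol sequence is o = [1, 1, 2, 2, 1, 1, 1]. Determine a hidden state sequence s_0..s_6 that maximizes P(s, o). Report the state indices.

path = [1, 1, 0, 2, 1, 1, 1]

t=0: δ = [9.375e-02, 1.406e-01, 9.375e-02]  (obs o_0=1)
t=1: δ = [1.318e-02, 2.637e-02, 2.197e-02]  ψ = [1, 1, 0]  (obs o_1=1)
t=2: δ = [2.472e-03, 1.648e-03, 3.090e-03]  ψ = [1, 1, 0]  (obs o_2=2)
t=3: δ = [1.931e-04, 1.931e-04, 5.794e-04]  ψ = [2, 2, 0]  (obs o_3=2)
t=4: δ = [3.621e-05, 1.086e-04, 5.431e-05]  ψ = [2, 2, 2]  (obs o_4=1)
t=5: δ = [1.018e-05, 2.037e-05, 8.487e-06]  ψ = [1, 1, 0]  (obs o_5=1)
t=6: δ = [1.910e-06, 3.819e-06, 2.387e-06]  ψ = [1, 1, 0]  (obs o_6=1)
backtrack: best end state = 1; path = [1, 1, 0, 2, 1, 1, 1]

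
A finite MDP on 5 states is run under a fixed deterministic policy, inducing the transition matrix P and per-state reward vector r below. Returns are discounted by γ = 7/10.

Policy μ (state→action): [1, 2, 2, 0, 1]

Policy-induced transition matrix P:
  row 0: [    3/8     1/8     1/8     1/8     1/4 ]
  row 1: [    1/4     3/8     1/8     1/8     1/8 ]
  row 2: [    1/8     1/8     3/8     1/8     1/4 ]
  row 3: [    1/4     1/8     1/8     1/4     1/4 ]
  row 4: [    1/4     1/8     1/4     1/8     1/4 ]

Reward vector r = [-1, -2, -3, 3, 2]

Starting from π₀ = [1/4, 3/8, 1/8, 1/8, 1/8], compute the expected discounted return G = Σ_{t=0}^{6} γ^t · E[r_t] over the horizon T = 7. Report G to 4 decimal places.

t=0: π = [0.2500, 0.3750, 0.1250, 0.1250, 0.1250], E[r] = -0.7500, γ^t·E[r] = -0.750000, running G = -0.750000
t=1: π = [0.2656, 0.2188, 0.1719, 0.1406, 0.2031], E[r] = -0.3906, γ^t·E[r] = -0.273438, running G = -1.023438
t=2: π = [0.2617, 0.1797, 0.1934, 0.1426, 0.2227], E[r] = -0.3281, γ^t·E[r] = -0.160781, running G = -1.184219
t=3: π = [0.2585, 0.1699, 0.2012, 0.1428, 0.2275], E[r] = -0.3184, γ^t·E[r] = -0.109197, running G = -1.293416
t=4: π = [0.2572, 0.1675, 0.2037, 0.1429, 0.2288], E[r] = -0.3173, γ^t·E[r] = -0.076174, running G = -1.369590
t=5: π = [0.2567, 0.1669, 0.2045, 0.1429, 0.2291], E[r] = -0.3173, γ^t·E[r] = -0.053330, running G = -1.422920
t=6: π = [0.2565, 0.1667, 0.2048, 0.1429, 0.2291], E[r] = -0.3174, γ^t·E[r] = -0.037341, running G = -1.460261

G = -1.4603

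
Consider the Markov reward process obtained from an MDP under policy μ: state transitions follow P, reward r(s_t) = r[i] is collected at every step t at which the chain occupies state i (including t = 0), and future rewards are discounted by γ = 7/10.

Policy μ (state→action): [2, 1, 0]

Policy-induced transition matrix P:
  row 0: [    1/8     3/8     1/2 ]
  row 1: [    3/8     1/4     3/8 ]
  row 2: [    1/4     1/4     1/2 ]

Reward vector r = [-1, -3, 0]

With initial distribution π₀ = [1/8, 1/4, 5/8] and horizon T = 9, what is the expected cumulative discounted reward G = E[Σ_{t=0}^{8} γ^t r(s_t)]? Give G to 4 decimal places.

t=0: π = [0.1250, 0.2500, 0.6250], E[r] = -0.8750, γ^t·E[r] = -0.875000, running G = -0.875000
t=1: π = [0.2656, 0.2656, 0.4688], E[r] = -1.0625, γ^t·E[r] = -0.743750, running G = -1.618750
t=2: π = [0.2500, 0.2832, 0.4668], E[r] = -1.0996, γ^t·E[r] = -0.538809, running G = -2.157559
t=3: π = [0.2542, 0.2813, 0.4646], E[r] = -1.0979, γ^t·E[r] = -0.376580, running G = -2.534138
t=4: π = [0.2534, 0.2818, 0.4648], E[r] = -1.0987, γ^t·E[r] = -0.263796, running G = -2.797935
t=5: π = [0.2535, 0.2817, 0.4648], E[r] = -1.0986, γ^t·E[r] = -0.184636, running G = -2.982571
t=6: π = [0.2535, 0.2817, 0.4648], E[r] = -1.0986, γ^t·E[r] = -0.129249, running G = -3.111820
t=7: π = [0.2535, 0.2817, 0.4648], E[r] = -1.0986, γ^t·E[r] = -0.090474, running G = -3.202294
t=8: π = [0.2535, 0.2817, 0.4648], E[r] = -1.0986, γ^t·E[r] = -0.063332, running G = -3.265625

G = -3.2656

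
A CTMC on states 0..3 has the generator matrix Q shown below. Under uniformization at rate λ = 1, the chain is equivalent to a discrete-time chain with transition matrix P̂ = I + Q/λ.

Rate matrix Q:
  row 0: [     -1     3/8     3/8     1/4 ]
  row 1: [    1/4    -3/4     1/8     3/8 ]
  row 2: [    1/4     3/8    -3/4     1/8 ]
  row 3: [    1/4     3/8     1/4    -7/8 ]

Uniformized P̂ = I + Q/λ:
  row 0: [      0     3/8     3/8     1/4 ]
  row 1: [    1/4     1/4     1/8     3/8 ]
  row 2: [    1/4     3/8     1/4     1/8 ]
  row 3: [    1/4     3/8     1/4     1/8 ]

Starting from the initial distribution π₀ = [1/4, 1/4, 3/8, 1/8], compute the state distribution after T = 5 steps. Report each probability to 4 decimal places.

t=0: π = [0.2500, 0.2500, 0.3750, 0.1250]
t=1: π = [0.1875, 0.3438, 0.2500, 0.2188]
t=2: π = [0.2031, 0.3320, 0.2305, 0.2344]
t=3: π = [0.1992, 0.3335, 0.2339, 0.2334]
t=4: π = [0.2002, 0.3333, 0.2332, 0.2333]
t=5: π = [0.2000, 0.3333, 0.2334, 0.2334]

π = [0.2000, 0.3333, 0.2334, 0.2334]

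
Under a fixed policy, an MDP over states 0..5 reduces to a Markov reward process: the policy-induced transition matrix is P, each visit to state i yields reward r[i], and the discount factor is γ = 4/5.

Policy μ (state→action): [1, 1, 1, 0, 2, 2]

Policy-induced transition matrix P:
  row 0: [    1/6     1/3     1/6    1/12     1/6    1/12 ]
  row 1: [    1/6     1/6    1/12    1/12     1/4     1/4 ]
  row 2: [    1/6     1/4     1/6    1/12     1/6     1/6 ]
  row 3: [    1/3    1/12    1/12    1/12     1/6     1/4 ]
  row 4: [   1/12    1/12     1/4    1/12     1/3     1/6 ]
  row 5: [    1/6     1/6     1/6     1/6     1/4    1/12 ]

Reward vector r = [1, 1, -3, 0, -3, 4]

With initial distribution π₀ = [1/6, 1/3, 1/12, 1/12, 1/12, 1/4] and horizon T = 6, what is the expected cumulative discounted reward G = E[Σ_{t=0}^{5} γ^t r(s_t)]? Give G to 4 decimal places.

t=0: π = [0.1667, 0.3333, 0.0833, 0.0833, 0.0833, 0.2500], E[r] = 1.0000, γ^t·E[r] = 1.000000, running G = 1.000000
t=1: π = [0.1736, 0.1875, 0.1389, 0.1042, 0.2292, 0.1667], E[r] = -0.0764, γ^t·E[r] = -0.061111, running G = 0.938889
t=2: π = [0.1649, 0.1794, 0.1615, 0.0972, 0.2344, 0.1626], E[r] = -0.1927, γ^t·E[r] = -0.123333, running G = 0.815556
t=3: π = [0.1633, 0.1800, 0.1631, 0.0969, 0.2342, 0.1624], E[r] = -0.1991, γ^t·E[r] = -0.101951, running G = 0.713605
t=4: π = [0.1633, 0.1799, 0.1631, 0.0969, 0.2342, 0.1626], E[r] = -0.1985, γ^t·E[r] = -0.081307, running G = 0.632298
t=5: π = [0.1633, 0.1799, 0.1631, 0.0969, 0.2342, 0.1626], E[r] = -0.1986, γ^t·E[r] = -0.065091, running G = 0.567206

G = 0.5672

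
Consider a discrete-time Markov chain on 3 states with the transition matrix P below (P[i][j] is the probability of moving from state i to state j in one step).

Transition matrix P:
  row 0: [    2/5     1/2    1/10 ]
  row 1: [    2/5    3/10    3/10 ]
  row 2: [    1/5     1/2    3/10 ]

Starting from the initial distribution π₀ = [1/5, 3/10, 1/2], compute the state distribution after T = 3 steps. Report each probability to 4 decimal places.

π = [0.3520, 0.4176, 0.2304]

t=0: π = [0.2000, 0.3000, 0.5000]
t=1: π = [0.3000, 0.4400, 0.2600]
t=2: π = [0.3480, 0.4120, 0.2400]
t=3: π = [0.3520, 0.4176, 0.2304]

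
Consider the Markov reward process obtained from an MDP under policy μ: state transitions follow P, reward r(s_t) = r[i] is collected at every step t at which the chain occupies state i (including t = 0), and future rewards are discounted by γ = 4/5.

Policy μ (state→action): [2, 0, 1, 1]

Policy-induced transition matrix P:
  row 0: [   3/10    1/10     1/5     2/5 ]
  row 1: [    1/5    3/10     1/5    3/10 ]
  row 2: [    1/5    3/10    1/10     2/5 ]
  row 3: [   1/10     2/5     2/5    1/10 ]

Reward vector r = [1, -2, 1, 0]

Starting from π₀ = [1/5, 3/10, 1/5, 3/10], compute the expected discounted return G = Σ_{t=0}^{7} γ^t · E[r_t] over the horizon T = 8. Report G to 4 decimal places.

G = -0.6900

t=0: π = [0.2000, 0.3000, 0.2000, 0.3000], E[r] = -0.2000, γ^t·E[r] = -0.200000, running G = -0.200000
t=1: π = [0.1900, 0.2900, 0.2400, 0.2800], E[r] = -0.1500, γ^t·E[r] = -0.120000, running G = -0.320000
t=2: π = [0.1910, 0.2900, 0.2320, 0.2870], E[r] = -0.1570, γ^t·E[r] = -0.100480, running G = -0.420480
t=3: π = [0.1904, 0.2905, 0.2342, 0.2849], E[r] = -0.1564, γ^t·E[r] = -0.080077, running G = -0.500557
t=4: π = [0.1906, 0.2904, 0.2336, 0.2855], E[r] = -0.1567, γ^t·E[r] = -0.064188, running G = -0.564745
t=5: π = [0.1905, 0.2904, 0.2337, 0.2853], E[r] = -0.1566, γ^t·E[r] = -0.051324, running G = -0.616069
t=6: π = [0.1905, 0.2904, 0.2337, 0.2854], E[r] = -0.1567, γ^t·E[r] = -0.041065, running G = -0.657135
t=7: π = [0.1905, 0.2904, 0.2337, 0.2853], E[r] = -0.1566, γ^t·E[r] = -0.032851, running G = -0.689986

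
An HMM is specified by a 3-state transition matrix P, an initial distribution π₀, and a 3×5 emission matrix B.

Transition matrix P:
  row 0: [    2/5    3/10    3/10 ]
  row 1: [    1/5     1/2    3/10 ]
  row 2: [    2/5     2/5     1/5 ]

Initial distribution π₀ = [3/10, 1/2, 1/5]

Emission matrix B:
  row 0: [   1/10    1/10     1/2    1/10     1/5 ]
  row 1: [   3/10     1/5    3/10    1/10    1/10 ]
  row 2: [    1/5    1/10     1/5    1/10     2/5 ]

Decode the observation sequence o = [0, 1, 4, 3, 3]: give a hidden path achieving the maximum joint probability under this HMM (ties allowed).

path = [1, 1, 2, 1, 1]

t=0: δ = [3.000e-02, 1.500e-01, 4.000e-02]  (obs o_0=0)
t=1: δ = [3.000e-03, 1.500e-02, 4.500e-03]  ψ = [1, 1, 1]  (obs o_1=1)
t=2: δ = [6.000e-04, 7.500e-04, 1.800e-03]  ψ = [1, 1, 1]  (obs o_2=4)
t=3: δ = [7.200e-05, 7.200e-05, 3.600e-05]  ψ = [2, 2, 2]  (obs o_3=3)
t=4: δ = [2.880e-06, 3.600e-06, 2.160e-06]  ψ = [0, 1, 0]  (obs o_4=3)
backtrack: best end state = 1; path = [1, 1, 2, 1, 1]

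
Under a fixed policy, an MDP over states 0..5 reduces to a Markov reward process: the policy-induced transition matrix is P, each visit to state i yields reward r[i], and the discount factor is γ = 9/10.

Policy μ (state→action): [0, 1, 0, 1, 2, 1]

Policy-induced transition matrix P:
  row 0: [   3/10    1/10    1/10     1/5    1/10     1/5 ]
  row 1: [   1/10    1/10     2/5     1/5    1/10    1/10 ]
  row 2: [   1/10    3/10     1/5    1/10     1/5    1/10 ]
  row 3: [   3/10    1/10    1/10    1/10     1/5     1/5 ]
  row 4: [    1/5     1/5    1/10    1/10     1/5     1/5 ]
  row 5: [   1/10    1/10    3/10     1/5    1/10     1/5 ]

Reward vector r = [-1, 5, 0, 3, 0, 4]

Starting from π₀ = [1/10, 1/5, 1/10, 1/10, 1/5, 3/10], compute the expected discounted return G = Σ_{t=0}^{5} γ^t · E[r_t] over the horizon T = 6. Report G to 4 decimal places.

G = 8.6813

t=0: π = [0.1000, 0.2000, 0.1000, 0.1000, 0.2000, 0.3000], E[r] = 2.4000, γ^t·E[r] = 2.400000, running G = 2.400000
t=1: π = [0.1600, 0.1400, 0.2300, 0.1600, 0.1400, 0.1700], E[r] = 1.7000, γ^t·E[r] = 1.530000, running G = 3.930000
t=2: π = [0.1780, 0.1600, 0.1990, 0.1470, 0.1530, 0.1630], E[r] = 1.7150, γ^t·E[r] = 1.389150, running G = 5.319150
t=3: π = [0.1803, 0.1551, 0.2005, 0.1501, 0.1499, 0.1641], E[r] = 1.7019, γ^t·E[r] = 1.240685, running G = 6.559835
t=4: π = [0.1811, 0.1551, 0.1994, 0.1500, 0.1501, 0.1644], E[r] = 1.7020, γ^t·E[r] = 1.116676, running G = 7.676511
t=5: π = [0.1812, 0.1549, 0.1994, 0.1501, 0.1499, 0.1646], E[r] = 1.7016, γ^t·E[r] = 1.004778, running G = 8.681289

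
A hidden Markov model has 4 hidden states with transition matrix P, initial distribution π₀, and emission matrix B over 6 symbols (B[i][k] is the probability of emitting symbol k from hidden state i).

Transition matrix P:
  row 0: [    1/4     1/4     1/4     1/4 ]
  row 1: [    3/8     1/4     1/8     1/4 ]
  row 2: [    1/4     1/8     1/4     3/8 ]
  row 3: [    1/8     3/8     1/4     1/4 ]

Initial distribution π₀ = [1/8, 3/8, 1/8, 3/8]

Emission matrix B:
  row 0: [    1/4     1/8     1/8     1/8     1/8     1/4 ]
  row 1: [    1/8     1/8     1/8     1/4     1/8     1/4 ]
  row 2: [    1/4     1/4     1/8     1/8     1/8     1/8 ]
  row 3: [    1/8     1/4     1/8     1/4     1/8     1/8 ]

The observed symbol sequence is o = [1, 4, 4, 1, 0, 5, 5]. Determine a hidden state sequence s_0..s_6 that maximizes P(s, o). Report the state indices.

path = [3, 1, 0, 2, 3, 1, 0]

t=0: δ = [1.562e-02, 4.688e-02, 3.125e-02, 9.375e-02]  (obs o_0=1)
t=1: δ = [2.197e-03, 4.395e-03, 2.930e-03, 2.930e-03]  ψ = [1, 3, 3, 3]  (obs o_1=4)
t=2: δ = [2.060e-04, 1.373e-04, 9.155e-05, 1.373e-04]  ψ = [1, 1, 2, 1]  (obs o_2=4)
t=3: δ = [6.437e-06, 6.437e-06, 1.287e-05, 1.287e-05]  ψ = [0, 0, 0, 0]  (obs o_3=1)
t=4: δ = [8.047e-07, 6.035e-07, 8.047e-07, 6.035e-07]  ψ = [2, 3, 2, 2]  (obs o_4=0)
t=5: δ = [5.658e-08, 5.658e-08, 2.515e-08, 3.772e-08]  ψ = [1, 3, 0, 2]  (obs o_5=5)
t=6: δ = [5.304e-09, 3.536e-09, 1.768e-09, 1.768e-09]  ψ = [1, 0, 0, 0]  (obs o_6=5)
backtrack: best end state = 0; path = [3, 1, 0, 2, 3, 1, 0]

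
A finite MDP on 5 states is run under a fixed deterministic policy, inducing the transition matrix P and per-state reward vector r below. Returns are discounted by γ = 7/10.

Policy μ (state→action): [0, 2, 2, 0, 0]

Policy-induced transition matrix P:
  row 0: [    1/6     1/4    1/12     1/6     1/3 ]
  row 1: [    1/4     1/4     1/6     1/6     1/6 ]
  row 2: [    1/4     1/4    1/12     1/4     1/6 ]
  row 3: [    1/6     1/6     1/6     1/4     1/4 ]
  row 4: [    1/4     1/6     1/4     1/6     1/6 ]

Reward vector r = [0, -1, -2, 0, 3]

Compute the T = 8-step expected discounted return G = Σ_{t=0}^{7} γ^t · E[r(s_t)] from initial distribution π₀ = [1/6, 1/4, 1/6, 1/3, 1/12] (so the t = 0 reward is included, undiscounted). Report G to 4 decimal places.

G = -0.0307

t=0: π = [0.1667, 0.2500, 0.1667, 0.3333, 0.0833], E[r] = -0.3333, γ^t·E[r] = -0.333333, running G = -0.333333
t=1: π = [0.2083, 0.2153, 0.1458, 0.2083, 0.2222], E[r] = 0.1597, γ^t·E[r] = 0.111806, running G = -0.221528
t=2: π = [0.2153, 0.2141, 0.1557, 0.1962, 0.2188], E[r] = 0.1308, γ^t·E[r] = 0.064086, running G = -0.157442
t=3: π = [0.2157, 0.2154, 0.1540, 0.1960, 0.2189], E[r] = 0.1333, γ^t·E[r] = 0.045720, running G = -0.111722
t=4: π = [0.2157, 0.2154, 0.1541, 0.1958, 0.2190], E[r] = 0.1332, γ^t·E[r] = 0.031988, running G = -0.079734
t=5: π = [0.2157, 0.2154, 0.1541, 0.1958, 0.2189], E[r] = 0.1332, γ^t·E[r] = 0.022383, running G = -0.057352
t=6: π = [0.2157, 0.2154, 0.1541, 0.1958, 0.2189], E[r] = 0.1332, γ^t·E[r] = 0.015669, running G = -0.041682
t=7: π = [0.2157, 0.2154, 0.1541, 0.1958, 0.2189], E[r] = 0.1332, γ^t·E[r] = 0.010968, running G = -0.030714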